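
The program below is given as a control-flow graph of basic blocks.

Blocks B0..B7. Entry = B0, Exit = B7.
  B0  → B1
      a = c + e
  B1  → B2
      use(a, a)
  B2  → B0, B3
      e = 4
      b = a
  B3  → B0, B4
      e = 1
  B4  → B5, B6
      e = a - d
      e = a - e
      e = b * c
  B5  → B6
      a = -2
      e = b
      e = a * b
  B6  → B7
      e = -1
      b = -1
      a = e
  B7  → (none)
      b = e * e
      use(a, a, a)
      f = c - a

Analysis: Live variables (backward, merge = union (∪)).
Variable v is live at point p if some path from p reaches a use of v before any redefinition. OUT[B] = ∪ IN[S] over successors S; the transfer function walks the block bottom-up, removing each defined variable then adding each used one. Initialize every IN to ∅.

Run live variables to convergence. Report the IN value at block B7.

Fixpoint table:
  B0: | IN={c, d, e} | OUT={a, c, d}
  B1: | IN={a, c, d} | OUT={a, c, d}
  B2: | IN={a, c, d} | OUT={a, b, c, d, e}
  B3: | IN={a, b, c, d} | OUT={a, b, c, d, e}
  B4: | IN={a, b, c, d} | OUT={b, c}
  B5: | IN={b, c} | OUT={c}
  B6: | IN={c} | OUT={a, c, e}
  B7: | IN={a, c, e} | OUT={}

B7 is the boundary node: OUT[B7] = {}
Applying B7's transfer function to that OUT value gives IN[B7] (row B7 above).

Answer: {a, c, e}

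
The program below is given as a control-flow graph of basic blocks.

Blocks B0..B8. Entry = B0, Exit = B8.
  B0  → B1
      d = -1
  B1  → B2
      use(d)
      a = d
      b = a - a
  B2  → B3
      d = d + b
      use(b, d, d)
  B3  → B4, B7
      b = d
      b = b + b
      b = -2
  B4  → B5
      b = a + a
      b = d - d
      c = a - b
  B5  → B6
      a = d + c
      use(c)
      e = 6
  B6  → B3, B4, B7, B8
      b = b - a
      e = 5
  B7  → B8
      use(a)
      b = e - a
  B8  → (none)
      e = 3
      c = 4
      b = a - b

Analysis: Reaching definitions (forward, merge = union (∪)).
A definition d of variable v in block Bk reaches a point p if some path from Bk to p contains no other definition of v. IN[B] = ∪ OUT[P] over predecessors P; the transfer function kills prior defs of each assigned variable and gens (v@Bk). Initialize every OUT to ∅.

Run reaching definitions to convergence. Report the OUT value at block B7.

Answer: {a@B1, a@B5, b@B7, c@B4, d@B2, e@B6}

Derivation:
Fixpoint table:
  B0:   IN={}   OUT={d@B0}
  B1:   IN={d@B0}   OUT={a@B1, b@B1, d@B0}
  B2:   IN={a@B1, b@B1, d@B0}   OUT={a@B1, b@B1, d@B2}
  B3:   IN={a@B1, a@B5, b@B1, b@B6, c@B4, d@B2, e@B6}   OUT={a@B1, a@B5, b@B3, c@B4, d@B2, e@B6}
  B4:   IN={a@B1, a@B5, b@B3, b@B6, c@B4, d@B2, e@B6}   OUT={a@B1, a@B5, b@B4, c@B4, d@B2, e@B6}
  B5:   IN={a@B1, a@B5, b@B4, c@B4, d@B2, e@B6}   OUT={a@B5, b@B4, c@B4, d@B2, e@B5}
  B6:   IN={a@B5, b@B4, c@B4, d@B2, e@B5}   OUT={a@B5, b@B6, c@B4, d@B2, e@B6}
  B7:   IN={a@B1, a@B5, b@B3, b@B6, c@B4, d@B2, e@B6}   OUT={a@B1, a@B5, b@B7, c@B4, d@B2, e@B6}
  B8:   IN={a@B1, a@B5, b@B6, b@B7, c@B4, d@B2, e@B6}   OUT={a@B1, a@B5, b@B8, c@B8, d@B2, e@B8}

Merge at B7: IN[B7] = OUT[B3] ⊔ OUT[B6] = {a@B1, a@B5, b@B3, b@B6, c@B4, d@B2, e@B6}
Applying B7's transfer function to that IN value gives OUT[B7] (row B7 above).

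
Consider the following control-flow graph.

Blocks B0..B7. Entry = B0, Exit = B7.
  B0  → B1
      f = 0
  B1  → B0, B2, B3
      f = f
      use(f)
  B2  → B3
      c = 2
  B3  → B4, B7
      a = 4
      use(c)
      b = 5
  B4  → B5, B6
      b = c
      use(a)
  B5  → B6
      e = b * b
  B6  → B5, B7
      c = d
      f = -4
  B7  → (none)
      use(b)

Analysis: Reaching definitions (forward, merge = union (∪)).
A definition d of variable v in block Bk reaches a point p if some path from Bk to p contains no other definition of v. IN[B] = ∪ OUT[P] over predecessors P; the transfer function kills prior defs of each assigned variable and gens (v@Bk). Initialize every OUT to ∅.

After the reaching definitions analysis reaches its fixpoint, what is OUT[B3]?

Answer: {a@B3, b@B3, c@B2, f@B1}

Trace:
Fixpoint table:
  B0: | IN={f@B1} | OUT={f@B0}
  B1: | IN={f@B0} | OUT={f@B1}
  B2: | IN={f@B1} | OUT={c@B2, f@B1}
  B3: | IN={c@B2, f@B1} | OUT={a@B3, b@B3, c@B2, f@B1}
  B4: | IN={a@B3, b@B3, c@B2, f@B1} | OUT={a@B3, b@B4, c@B2, f@B1}
  B5: | IN={a@B3, b@B4, c@B2, c@B6, e@B5, f@B1, f@B6} | OUT={a@B3, b@B4, c@B2, c@B6, e@B5, f@B1, f@B6}
  B6: | IN={a@B3, b@B4, c@B2, c@B6, e@B5, f@B1, f@B6} | OUT={a@B3, b@B4, c@B6, e@B5, f@B6}
  B7: | IN={a@B3, b@B3, b@B4, c@B2, c@B6, e@B5, f@B1, f@B6} | OUT={a@B3, b@B3, b@B4, c@B2, c@B6, e@B5, f@B1, f@B6}

Merge at B3: IN[B3] = OUT[B1] ⊔ OUT[B2] = {c@B2, f@B1}
Applying B3's transfer function to that IN value gives OUT[B3] (row B3 above).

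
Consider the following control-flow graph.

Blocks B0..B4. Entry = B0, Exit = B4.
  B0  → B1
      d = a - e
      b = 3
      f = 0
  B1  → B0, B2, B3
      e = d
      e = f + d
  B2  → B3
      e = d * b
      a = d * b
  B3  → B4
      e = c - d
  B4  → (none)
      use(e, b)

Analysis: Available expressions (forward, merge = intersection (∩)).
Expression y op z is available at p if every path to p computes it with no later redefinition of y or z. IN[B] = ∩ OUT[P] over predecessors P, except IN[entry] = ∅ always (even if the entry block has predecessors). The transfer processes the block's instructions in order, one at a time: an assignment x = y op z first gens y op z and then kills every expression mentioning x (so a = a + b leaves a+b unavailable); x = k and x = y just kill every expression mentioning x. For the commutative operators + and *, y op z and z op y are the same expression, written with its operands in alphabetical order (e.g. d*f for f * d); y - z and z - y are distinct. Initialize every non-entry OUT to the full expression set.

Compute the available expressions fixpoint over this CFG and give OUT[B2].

Converged values:
  B0:   IN={}   OUT={a-e}
  B1:   IN={a-e}   OUT={d+f}
  B2:   IN={d+f}   OUT={b*d, d+f}
  B3:   IN={d+f}   OUT={c-d, d+f}
  B4:   IN={c-d, d+f}   OUT={c-d, d+f}

Merge at B2: IN[B2] = OUT[B1] = {d+f}
Applying B2's transfer function to that IN value gives OUT[B2] (row B2 above).

Answer: {b*d, d+f}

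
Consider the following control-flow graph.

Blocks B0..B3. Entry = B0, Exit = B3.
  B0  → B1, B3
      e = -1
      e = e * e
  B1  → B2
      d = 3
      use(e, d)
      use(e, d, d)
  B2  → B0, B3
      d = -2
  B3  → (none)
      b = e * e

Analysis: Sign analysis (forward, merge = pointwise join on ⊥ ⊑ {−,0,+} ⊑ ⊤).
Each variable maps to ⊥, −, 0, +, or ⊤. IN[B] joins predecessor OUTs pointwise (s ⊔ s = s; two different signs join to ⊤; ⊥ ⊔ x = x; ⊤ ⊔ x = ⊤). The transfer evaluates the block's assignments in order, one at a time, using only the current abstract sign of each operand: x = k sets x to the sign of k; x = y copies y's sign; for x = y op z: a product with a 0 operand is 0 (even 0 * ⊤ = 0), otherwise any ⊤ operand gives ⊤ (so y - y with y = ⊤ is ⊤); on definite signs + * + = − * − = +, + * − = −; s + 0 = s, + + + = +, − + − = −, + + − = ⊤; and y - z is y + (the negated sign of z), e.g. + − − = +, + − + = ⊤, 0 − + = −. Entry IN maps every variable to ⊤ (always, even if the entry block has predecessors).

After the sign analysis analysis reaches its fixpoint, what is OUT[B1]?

Per-block solution:
  B0: | IN=(all ⊤) | OUT={e:+; rest ⊤}
  B1: | IN={e:+; rest ⊤} | OUT={d:+, e:+; rest ⊤}
  B2: | IN={d:+, e:+; rest ⊤} | OUT={d:-, e:+; rest ⊤}
  B3: | IN={e:+; rest ⊤} | OUT={b:+, e:+; rest ⊤}

Merge at B1: IN[B1] = OUT[B0] = {a: ⊤, b: ⊤, c: ⊤, d: ⊤, e: +, f: ⊤}
Applying B1's transfer function to that IN value gives OUT[B1] (row B1 above).

Answer: {a: ⊤, b: ⊤, c: ⊤, d: +, e: +, f: ⊤}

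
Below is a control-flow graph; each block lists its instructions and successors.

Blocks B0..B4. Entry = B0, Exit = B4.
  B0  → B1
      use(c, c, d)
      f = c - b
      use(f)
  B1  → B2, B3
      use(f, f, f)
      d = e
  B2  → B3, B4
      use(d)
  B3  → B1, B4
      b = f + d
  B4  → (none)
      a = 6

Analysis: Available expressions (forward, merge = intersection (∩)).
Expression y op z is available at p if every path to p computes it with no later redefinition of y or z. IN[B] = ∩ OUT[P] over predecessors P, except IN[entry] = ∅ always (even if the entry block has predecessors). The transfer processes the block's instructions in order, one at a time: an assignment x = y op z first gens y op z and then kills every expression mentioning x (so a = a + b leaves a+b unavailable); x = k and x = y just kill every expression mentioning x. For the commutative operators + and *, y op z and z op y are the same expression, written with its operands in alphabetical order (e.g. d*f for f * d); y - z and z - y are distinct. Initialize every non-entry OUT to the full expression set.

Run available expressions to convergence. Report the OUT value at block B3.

Fixpoint table:
  B0: | IN={} | OUT={c-b}
  B1: | IN={} | OUT={}
  B2: | IN={} | OUT={}
  B3: | IN={} | OUT={d+f}
  B4: | IN={} | OUT={}

Merge at B3: IN[B3] = OUT[B1] ∩ OUT[B2] = {}
Applying B3's transfer function to that IN value gives OUT[B3] (row B3 above).

Answer: {d+f}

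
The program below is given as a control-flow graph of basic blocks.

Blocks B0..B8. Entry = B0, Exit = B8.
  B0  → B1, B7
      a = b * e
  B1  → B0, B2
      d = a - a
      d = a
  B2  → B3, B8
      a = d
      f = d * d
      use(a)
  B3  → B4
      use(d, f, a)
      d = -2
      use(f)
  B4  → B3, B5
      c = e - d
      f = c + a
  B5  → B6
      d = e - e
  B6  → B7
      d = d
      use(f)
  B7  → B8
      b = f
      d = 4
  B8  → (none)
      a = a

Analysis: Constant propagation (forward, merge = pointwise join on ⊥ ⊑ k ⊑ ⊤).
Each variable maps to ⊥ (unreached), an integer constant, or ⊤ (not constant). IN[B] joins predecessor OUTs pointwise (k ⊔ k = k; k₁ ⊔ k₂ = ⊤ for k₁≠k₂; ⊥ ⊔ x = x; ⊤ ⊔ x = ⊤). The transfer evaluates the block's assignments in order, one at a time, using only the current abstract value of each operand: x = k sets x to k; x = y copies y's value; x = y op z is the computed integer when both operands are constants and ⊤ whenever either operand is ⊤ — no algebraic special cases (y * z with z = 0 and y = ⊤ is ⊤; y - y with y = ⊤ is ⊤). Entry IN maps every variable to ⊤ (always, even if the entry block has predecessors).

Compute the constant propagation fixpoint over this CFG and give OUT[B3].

Converged values:
  B0: | IN=(all ⊤) | OUT=(all ⊤)
  B1: | IN=(all ⊤) | OUT=(all ⊤)
  B2: | IN=(all ⊤) | OUT=(all ⊤)
  B3: | IN=(all ⊤) | OUT={d:-2; rest ⊤}
  B4: | IN={d:-2; rest ⊤} | OUT={d:-2; rest ⊤}
  B5: | IN={d:-2; rest ⊤} | OUT=(all ⊤)
  B6: | IN=(all ⊤) | OUT=(all ⊤)
  B7: | IN=(all ⊤) | OUT={d:4; rest ⊤}
  B8: | IN=(all ⊤) | OUT=(all ⊤)

Merge at B3: IN[B3] = OUT[B2] ⊔ OUT[B4] = {a: ⊤, b: ⊤, c: ⊤, d: ⊤, e: ⊤, f: ⊤}
Applying B3's transfer function to that IN value gives OUT[B3] (row B3 above).

Answer: {a: ⊤, b: ⊤, c: ⊤, d: -2, e: ⊤, f: ⊤}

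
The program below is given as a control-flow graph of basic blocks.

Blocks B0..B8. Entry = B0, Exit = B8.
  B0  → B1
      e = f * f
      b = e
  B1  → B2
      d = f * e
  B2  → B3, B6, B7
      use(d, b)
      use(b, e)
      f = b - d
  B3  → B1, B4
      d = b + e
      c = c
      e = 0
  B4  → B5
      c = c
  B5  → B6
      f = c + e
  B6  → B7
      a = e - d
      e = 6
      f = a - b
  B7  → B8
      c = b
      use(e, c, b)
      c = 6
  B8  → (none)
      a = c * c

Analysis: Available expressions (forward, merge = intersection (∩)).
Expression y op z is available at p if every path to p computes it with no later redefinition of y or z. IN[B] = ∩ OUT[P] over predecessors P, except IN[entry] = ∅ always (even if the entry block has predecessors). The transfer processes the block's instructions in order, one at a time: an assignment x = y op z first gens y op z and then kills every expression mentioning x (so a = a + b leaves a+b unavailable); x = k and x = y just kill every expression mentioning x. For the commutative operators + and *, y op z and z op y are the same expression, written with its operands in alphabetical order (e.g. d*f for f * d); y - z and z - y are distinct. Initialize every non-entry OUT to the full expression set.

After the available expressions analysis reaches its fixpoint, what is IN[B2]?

Fixpoint table:
  B0:   IN={}   OUT={f*f}
  B1:   IN={}   OUT={e*f}
  B2:   IN={e*f}   OUT={b-d}
  B3:   IN={b-d}   OUT={}
  B4:   IN={}   OUT={}
  B5:   IN={}   OUT={c+e}
  B6:   IN={}   OUT={a-b}
  B7:   IN={}   OUT={}
  B8:   IN={}   OUT={c*c}

Merge at B2: IN[B2] = OUT[B1] = {e*f}

Answer: {e*f}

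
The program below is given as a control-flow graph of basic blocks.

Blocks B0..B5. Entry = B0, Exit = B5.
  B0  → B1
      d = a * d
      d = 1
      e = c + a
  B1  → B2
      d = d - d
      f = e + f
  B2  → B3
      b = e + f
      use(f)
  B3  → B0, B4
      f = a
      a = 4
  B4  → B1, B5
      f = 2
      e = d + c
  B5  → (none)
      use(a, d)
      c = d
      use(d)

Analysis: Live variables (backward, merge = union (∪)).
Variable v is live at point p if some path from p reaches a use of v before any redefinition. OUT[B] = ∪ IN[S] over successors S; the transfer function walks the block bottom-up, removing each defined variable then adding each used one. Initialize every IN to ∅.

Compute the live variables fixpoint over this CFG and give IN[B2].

Answer: {a, c, d, e, f}

Derivation:
Per-block solution:
  B0: | IN={a, c, d, f} | OUT={a, c, d, e, f}
  B1: | IN={a, c, d, e, f} | OUT={a, c, d, e, f}
  B2: | IN={a, c, d, e, f} | OUT={a, c, d}
  B3: | IN={a, c, d} | OUT={a, c, d, f}
  B4: | IN={a, c, d} | OUT={a, c, d, e, f}
  B5: | IN={a, d} | OUT={}

Merge at B2: OUT[B2] = IN[B3] = {a, c, d}
Applying B2's transfer function to that OUT value gives IN[B2] (row B2 above).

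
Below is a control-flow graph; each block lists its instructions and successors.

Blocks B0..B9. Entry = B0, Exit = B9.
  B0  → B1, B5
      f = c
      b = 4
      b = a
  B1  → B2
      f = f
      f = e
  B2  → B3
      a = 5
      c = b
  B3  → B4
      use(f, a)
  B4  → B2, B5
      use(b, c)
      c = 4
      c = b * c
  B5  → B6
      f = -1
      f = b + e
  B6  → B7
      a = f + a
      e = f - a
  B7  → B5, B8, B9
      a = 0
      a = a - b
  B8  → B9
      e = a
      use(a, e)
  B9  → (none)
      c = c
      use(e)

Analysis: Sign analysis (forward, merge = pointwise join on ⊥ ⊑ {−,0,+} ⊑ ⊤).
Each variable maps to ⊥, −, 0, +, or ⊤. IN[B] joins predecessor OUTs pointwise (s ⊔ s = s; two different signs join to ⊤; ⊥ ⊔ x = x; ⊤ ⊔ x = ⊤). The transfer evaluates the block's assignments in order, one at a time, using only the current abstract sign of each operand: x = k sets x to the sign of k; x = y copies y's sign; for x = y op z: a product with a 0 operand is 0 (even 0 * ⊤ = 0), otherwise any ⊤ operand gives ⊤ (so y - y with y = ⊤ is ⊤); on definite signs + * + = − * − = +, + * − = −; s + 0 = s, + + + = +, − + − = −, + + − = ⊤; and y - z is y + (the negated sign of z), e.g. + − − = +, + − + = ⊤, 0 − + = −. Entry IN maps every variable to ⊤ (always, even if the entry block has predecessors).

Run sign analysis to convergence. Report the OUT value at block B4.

Per-block solution:
  B0: | IN=(all ⊤) | OUT=(all ⊤)
  B1: | IN=(all ⊤) | OUT=(all ⊤)
  B2: | IN=(all ⊤) | OUT={a:+; rest ⊤}
  B3: | IN={a:+; rest ⊤} | OUT={a:+; rest ⊤}
  B4: | IN={a:+; rest ⊤} | OUT={a:+; rest ⊤}
  B5: | IN=(all ⊤) | OUT=(all ⊤)
  B6: | IN=(all ⊤) | OUT=(all ⊤)
  B7: | IN=(all ⊤) | OUT=(all ⊤)
  B8: | IN=(all ⊤) | OUT=(all ⊤)
  B9: | IN=(all ⊤) | OUT=(all ⊤)

Merge at B4: IN[B4] = OUT[B3] = {a: +, b: ⊤, c: ⊤, d: ⊤, e: ⊤, f: ⊤}
Applying B4's transfer function to that IN value gives OUT[B4] (row B4 above).

Answer: {a: +, b: ⊤, c: ⊤, d: ⊤, e: ⊤, f: ⊤}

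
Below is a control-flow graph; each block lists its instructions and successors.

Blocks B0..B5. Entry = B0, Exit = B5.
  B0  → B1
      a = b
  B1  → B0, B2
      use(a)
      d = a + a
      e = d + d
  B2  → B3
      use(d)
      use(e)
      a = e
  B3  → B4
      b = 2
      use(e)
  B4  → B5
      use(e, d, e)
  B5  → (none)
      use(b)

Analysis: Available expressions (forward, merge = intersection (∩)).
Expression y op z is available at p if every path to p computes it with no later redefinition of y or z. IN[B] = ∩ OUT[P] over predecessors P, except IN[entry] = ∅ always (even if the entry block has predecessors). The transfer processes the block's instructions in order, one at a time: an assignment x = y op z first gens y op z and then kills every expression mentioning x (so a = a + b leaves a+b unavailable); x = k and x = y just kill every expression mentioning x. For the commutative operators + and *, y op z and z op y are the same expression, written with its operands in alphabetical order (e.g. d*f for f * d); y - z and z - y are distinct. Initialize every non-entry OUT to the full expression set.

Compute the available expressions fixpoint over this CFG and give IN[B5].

Converged values:
  B0: | IN={} | OUT={}
  B1: | IN={} | OUT={a+a, d+d}
  B2: | IN={a+a, d+d} | OUT={d+d}
  B3: | IN={d+d} | OUT={d+d}
  B4: | IN={d+d} | OUT={d+d}
  B5: | IN={d+d} | OUT={d+d}

Merge at B5: IN[B5] = OUT[B4] = {d+d}

Answer: {d+d}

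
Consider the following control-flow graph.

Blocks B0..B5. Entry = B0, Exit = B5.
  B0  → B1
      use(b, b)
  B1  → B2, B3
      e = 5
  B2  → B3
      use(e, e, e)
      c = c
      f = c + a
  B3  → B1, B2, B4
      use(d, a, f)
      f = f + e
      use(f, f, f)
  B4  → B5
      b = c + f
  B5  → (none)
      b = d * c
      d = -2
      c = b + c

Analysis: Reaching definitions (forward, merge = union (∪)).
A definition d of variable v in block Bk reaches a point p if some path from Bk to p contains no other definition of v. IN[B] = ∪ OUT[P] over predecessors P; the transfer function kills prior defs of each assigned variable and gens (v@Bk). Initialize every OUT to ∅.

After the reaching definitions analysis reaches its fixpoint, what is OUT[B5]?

Answer: {b@B5, c@B5, d@B5, e@B1, f@B3}

Working:
Converged values:
  B0: | IN={} | OUT={}
  B1: | IN={c@B2, e@B1, f@B3} | OUT={c@B2, e@B1, f@B3}
  B2: | IN={c@B2, e@B1, f@B3} | OUT={c@B2, e@B1, f@B2}
  B3: | IN={c@B2, e@B1, f@B2, f@B3} | OUT={c@B2, e@B1, f@B3}
  B4: | IN={c@B2, e@B1, f@B3} | OUT={b@B4, c@B2, e@B1, f@B3}
  B5: | IN={b@B4, c@B2, e@B1, f@B3} | OUT={b@B5, c@B5, d@B5, e@B1, f@B3}

Merge at B5: IN[B5] = OUT[B4] = {b@B4, c@B2, e@B1, f@B3}
Applying B5's transfer function to that IN value gives OUT[B5] (row B5 above).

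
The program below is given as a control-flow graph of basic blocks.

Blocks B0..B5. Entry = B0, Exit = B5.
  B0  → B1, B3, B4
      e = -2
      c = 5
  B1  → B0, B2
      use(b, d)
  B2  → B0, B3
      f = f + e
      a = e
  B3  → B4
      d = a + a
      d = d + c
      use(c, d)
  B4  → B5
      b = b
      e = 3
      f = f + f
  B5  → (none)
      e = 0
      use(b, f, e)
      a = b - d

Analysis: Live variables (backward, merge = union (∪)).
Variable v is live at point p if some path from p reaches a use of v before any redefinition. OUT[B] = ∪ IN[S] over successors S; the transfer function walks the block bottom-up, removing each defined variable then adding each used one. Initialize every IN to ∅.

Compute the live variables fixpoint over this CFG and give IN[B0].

Answer: {a, b, d, f}

Trace:
Fixpoint table:
  B0: | IN={a, b, d, f} | OUT={a, b, c, d, e, f}
  B1: | IN={a, b, c, d, e, f} | OUT={a, b, c, d, e, f}
  B2: | IN={b, c, d, e, f} | OUT={a, b, c, d, f}
  B3: | IN={a, b, c, f} | OUT={b, d, f}
  B4: | IN={b, d, f} | OUT={b, d, f}
  B5: | IN={b, d, f} | OUT={}

Merge at B0: OUT[B0] = IN[B1] ⊔ IN[B3] ⊔ IN[B4] = {a, b, c, d, e, f}
Applying B0's transfer function to that OUT value gives IN[B0] (row B0 above).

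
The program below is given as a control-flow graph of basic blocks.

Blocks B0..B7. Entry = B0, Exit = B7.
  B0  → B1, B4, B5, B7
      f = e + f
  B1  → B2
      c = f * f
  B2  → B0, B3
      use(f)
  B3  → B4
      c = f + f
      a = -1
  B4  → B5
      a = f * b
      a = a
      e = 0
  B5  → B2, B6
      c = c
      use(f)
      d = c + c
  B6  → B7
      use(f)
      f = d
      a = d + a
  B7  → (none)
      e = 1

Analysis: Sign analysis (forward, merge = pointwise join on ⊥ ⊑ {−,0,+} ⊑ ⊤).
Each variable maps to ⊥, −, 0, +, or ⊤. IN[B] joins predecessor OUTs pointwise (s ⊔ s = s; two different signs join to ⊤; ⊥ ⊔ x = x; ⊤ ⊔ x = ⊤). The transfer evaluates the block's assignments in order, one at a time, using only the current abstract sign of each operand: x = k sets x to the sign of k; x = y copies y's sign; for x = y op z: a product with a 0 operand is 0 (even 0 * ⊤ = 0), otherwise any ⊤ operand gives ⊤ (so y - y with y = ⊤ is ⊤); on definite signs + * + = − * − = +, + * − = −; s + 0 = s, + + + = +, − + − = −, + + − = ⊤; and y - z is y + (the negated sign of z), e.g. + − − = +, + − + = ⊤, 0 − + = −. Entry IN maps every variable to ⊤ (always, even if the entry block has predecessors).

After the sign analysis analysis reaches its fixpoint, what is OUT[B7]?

Answer: {a: ⊤, b: ⊤, c: ⊤, d: ⊤, e: +, f: ⊤}

Working:
Fixpoint table:
  B0: | IN=(all ⊤) | OUT=(all ⊤)
  B1: | IN=(all ⊤) | OUT=(all ⊤)
  B2: | IN=(all ⊤) | OUT=(all ⊤)
  B3: | IN=(all ⊤) | OUT={a:-; rest ⊤}
  B4: | IN=(all ⊤) | OUT={e:0; rest ⊤}
  B5: | IN=(all ⊤) | OUT=(all ⊤)
  B6: | IN=(all ⊤) | OUT=(all ⊤)
  B7: | IN=(all ⊤) | OUT={e:+; rest ⊤}

Merge at B7: IN[B7] = OUT[B0] ⊔ OUT[B6] = {a: ⊤, b: ⊤, c: ⊤, d: ⊤, e: ⊤, f: ⊤}
Applying B7's transfer function to that IN value gives OUT[B7] (row B7 above).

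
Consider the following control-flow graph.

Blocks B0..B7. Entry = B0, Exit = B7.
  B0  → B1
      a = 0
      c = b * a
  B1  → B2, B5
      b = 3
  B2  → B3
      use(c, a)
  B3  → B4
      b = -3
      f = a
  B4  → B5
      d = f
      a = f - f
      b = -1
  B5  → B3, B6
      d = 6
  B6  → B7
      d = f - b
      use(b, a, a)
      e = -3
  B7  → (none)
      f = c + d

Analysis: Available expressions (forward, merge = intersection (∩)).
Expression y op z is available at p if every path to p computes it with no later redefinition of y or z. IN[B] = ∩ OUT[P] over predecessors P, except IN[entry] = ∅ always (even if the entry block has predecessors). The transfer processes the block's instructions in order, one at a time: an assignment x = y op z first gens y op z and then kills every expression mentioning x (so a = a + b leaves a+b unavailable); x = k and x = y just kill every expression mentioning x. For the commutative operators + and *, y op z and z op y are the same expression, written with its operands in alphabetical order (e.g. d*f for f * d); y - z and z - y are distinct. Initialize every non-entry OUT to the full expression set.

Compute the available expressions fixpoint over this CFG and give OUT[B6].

Answer: {f-b}

Working:
Converged values:
  B0:   IN={}   OUT={a*b}
  B1:   IN={a*b}   OUT={}
  B2:   IN={}   OUT={}
  B3:   IN={}   OUT={}
  B4:   IN={}   OUT={f-f}
  B5:   IN={}   OUT={}
  B6:   IN={}   OUT={f-b}
  B7:   IN={f-b}   OUT={c+d}

Merge at B6: IN[B6] = OUT[B5] = {}
Applying B6's transfer function to that IN value gives OUT[B6] (row B6 above).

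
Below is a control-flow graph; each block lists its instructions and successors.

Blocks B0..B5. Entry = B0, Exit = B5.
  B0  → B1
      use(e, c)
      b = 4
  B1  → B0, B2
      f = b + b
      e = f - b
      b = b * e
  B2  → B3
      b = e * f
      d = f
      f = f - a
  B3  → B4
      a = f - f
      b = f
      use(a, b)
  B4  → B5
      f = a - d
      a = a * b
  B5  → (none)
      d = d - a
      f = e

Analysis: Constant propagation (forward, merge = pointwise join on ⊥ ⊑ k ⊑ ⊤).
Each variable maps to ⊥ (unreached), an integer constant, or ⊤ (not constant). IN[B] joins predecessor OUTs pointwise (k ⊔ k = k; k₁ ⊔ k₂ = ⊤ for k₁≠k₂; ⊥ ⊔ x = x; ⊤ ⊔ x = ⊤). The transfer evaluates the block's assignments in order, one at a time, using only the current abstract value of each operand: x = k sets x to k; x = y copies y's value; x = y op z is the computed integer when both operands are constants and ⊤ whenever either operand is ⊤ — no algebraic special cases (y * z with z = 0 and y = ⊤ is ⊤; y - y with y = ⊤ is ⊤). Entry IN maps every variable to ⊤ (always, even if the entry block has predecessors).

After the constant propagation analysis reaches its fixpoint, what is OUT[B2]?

Answer: {a: ⊤, b: 32, c: ⊤, d: 8, e: 4, f: ⊤}

Working:
Converged values:
  B0:  IN=(all ⊤)  OUT={b:4; rest ⊤}
  B1:  IN={b:4; rest ⊤}  OUT={b:16, e:4, f:8; rest ⊤}
  B2:  IN={b:16, e:4, f:8; rest ⊤}  OUT={b:32, d:8, e:4; rest ⊤}
  B3:  IN={b:32, d:8, e:4; rest ⊤}  OUT={d:8, e:4; rest ⊤}
  B4:  IN={d:8, e:4; rest ⊤}  OUT={d:8, e:4; rest ⊤}
  B5:  IN={d:8, e:4; rest ⊤}  OUT={e:4, f:4; rest ⊤}

Merge at B2: IN[B2] = OUT[B1] = {a: ⊤, b: 16, c: ⊤, d: ⊤, e: 4, f: 8}
Applying B2's transfer function to that IN value gives OUT[B2] (row B2 above).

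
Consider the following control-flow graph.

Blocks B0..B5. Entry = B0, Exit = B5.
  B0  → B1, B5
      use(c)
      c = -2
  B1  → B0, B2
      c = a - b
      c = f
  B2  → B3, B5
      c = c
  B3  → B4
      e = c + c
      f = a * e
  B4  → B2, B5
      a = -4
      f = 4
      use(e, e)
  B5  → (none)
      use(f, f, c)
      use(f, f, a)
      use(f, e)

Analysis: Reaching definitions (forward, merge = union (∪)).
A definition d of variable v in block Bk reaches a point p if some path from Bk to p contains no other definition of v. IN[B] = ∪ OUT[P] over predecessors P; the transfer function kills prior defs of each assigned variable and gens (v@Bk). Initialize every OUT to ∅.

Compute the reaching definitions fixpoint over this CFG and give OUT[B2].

Answer: {a@B4, c@B2, e@B3, f@B4}

Trace:
Per-block solution:
  B0:  IN={c@B1}  OUT={c@B0}
  B1:  IN={c@B0}  OUT={c@B1}
  B2:  IN={a@B4, c@B1, c@B2, e@B3, f@B4}  OUT={a@B4, c@B2, e@B3, f@B4}
  B3:  IN={a@B4, c@B2, e@B3, f@B4}  OUT={a@B4, c@B2, e@B3, f@B3}
  B4:  IN={a@B4, c@B2, e@B3, f@B3}  OUT={a@B4, c@B2, e@B3, f@B4}
  B5:  IN={a@B4, c@B0, c@B2, e@B3, f@B4}  OUT={a@B4, c@B0, c@B2, e@B3, f@B4}

Merge at B2: IN[B2] = OUT[B1] ⊔ OUT[B4] = {a@B4, c@B1, c@B2, e@B3, f@B4}
Applying B2's transfer function to that IN value gives OUT[B2] (row B2 above).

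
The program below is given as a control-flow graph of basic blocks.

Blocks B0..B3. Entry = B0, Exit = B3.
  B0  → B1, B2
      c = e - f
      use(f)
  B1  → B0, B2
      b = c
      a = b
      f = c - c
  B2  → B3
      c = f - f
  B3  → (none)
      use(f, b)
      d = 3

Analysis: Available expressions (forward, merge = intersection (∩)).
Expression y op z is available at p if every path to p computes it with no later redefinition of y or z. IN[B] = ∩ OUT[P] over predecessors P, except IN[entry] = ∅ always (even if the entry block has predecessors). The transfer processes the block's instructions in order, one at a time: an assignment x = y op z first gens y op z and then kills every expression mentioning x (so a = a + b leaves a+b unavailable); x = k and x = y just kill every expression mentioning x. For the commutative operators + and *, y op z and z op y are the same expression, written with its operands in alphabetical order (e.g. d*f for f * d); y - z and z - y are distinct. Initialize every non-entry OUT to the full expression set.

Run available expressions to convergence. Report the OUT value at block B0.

Per-block solution:
  B0:   IN={}   OUT={e-f}
  B1:   IN={e-f}   OUT={c-c}
  B2:   IN={}   OUT={f-f}
  B3:   IN={f-f}   OUT={f-f}

Merge at B0 (entry node, so the boundary value {} is joined with the incoming edge(s)): IN[B0] = {} ∩ OUT[B1] = {}
Applying B0's transfer function to that IN value gives OUT[B0] (row B0 above).

Answer: {e-f}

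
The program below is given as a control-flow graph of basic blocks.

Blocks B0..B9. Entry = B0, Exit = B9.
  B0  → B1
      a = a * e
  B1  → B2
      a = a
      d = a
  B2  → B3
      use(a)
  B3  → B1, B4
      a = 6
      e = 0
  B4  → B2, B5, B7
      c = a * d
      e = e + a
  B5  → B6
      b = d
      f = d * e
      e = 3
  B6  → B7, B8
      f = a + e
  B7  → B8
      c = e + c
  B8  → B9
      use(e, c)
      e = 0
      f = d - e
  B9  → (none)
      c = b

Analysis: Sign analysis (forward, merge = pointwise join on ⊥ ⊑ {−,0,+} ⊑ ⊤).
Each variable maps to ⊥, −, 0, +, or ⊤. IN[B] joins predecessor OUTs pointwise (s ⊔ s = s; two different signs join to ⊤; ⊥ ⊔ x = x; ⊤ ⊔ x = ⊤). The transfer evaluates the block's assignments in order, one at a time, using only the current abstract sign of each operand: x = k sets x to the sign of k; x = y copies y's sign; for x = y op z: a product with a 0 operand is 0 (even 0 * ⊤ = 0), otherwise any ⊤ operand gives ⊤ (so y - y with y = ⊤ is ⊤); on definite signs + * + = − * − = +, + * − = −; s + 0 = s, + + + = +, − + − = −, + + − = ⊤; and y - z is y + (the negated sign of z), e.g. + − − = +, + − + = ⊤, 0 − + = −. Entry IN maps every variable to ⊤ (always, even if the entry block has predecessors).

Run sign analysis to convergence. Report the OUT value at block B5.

Converged values:
  B0: | IN=(all ⊤) | OUT=(all ⊤)
  B1: | IN=(all ⊤) | OUT=(all ⊤)
  B2: | IN=(all ⊤) | OUT=(all ⊤)
  B3: | IN=(all ⊤) | OUT={a:+, e:0; rest ⊤}
  B4: | IN={a:+, e:0; rest ⊤} | OUT={a:+, e:+; rest ⊤}
  B5: | IN={a:+, e:+; rest ⊤} | OUT={a:+, e:+; rest ⊤}
  B6: | IN={a:+, e:+; rest ⊤} | OUT={a:+, e:+, f:+; rest ⊤}
  B7: | IN={a:+, e:+; rest ⊤} | OUT={a:+, e:+; rest ⊤}
  B8: | IN={a:+, e:+; rest ⊤} | OUT={a:+, e:0; rest ⊤}
  B9: | IN={a:+, e:0; rest ⊤} | OUT={a:+, e:0; rest ⊤}

Merge at B5: IN[B5] = OUT[B4] = {a: +, b: ⊤, c: ⊤, d: ⊤, e: +, f: ⊤}
Applying B5's transfer function to that IN value gives OUT[B5] (row B5 above).

Answer: {a: +, b: ⊤, c: ⊤, d: ⊤, e: +, f: ⊤}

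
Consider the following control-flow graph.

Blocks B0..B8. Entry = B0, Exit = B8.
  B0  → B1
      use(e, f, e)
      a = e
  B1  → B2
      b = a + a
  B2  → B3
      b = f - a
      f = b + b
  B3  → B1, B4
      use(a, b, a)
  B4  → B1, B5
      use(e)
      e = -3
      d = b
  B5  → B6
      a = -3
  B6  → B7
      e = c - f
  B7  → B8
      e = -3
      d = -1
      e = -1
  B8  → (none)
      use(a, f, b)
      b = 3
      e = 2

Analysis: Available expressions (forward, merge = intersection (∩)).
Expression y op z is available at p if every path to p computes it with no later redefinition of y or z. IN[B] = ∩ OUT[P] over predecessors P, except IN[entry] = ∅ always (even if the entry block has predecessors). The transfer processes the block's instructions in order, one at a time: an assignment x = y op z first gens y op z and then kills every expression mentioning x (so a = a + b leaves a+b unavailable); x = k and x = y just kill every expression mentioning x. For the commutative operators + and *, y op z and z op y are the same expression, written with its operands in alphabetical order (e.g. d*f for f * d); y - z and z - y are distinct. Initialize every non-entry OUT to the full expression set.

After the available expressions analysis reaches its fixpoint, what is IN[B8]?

Converged values:
  B0:  IN={}  OUT={}
  B1:  IN={}  OUT={a+a}
  B2:  IN={a+a}  OUT={a+a, b+b}
  B3:  IN={a+a, b+b}  OUT={a+a, b+b}
  B4:  IN={a+a, b+b}  OUT={a+a, b+b}
  B5:  IN={a+a, b+b}  OUT={b+b}
  B6:  IN={b+b}  OUT={b+b, c-f}
  B7:  IN={b+b, c-f}  OUT={b+b, c-f}
  B8:  IN={b+b, c-f}  OUT={c-f}

Merge at B8: IN[B8] = OUT[B7] = {b+b, c-f}

Answer: {b+b, c-f}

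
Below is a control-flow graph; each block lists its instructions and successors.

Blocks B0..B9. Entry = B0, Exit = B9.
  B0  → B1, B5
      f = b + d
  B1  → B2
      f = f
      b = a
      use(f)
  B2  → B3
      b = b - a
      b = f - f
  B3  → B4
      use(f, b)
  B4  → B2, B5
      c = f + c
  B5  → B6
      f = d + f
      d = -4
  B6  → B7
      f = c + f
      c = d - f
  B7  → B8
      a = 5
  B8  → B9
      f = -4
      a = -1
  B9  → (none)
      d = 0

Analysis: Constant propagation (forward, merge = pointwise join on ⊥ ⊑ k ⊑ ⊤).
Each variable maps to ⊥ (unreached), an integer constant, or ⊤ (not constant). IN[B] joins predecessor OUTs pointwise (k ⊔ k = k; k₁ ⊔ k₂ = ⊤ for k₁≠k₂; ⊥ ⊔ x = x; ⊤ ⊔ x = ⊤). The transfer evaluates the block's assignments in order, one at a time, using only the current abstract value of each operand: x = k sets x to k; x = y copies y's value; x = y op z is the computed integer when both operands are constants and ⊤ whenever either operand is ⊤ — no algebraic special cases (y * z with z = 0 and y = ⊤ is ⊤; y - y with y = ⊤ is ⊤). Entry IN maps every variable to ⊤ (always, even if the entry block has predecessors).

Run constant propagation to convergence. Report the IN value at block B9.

Fixpoint table:
  B0:   IN=(all ⊤)   OUT=(all ⊤)
  B1:   IN=(all ⊤)   OUT=(all ⊤)
  B2:   IN=(all ⊤)   OUT=(all ⊤)
  B3:   IN=(all ⊤)   OUT=(all ⊤)
  B4:   IN=(all ⊤)   OUT=(all ⊤)
  B5:   IN=(all ⊤)   OUT={d:-4; rest ⊤}
  B6:   IN={d:-4; rest ⊤}   OUT={d:-4; rest ⊤}
  B7:   IN={d:-4; rest ⊤}   OUT={a:5, d:-4; rest ⊤}
  B8:   IN={a:5, d:-4; rest ⊤}   OUT={a:-1, d:-4, f:-4; rest ⊤}
  B9:   IN={a:-1, d:-4, f:-4; rest ⊤}   OUT={a:-1, d:0, f:-4; rest ⊤}

Merge at B9: IN[B9] = OUT[B8] = {a: -1, b: ⊤, c: ⊤, d: -4, e: ⊤, f: -4}

Answer: {a: -1, b: ⊤, c: ⊤, d: -4, e: ⊤, f: -4}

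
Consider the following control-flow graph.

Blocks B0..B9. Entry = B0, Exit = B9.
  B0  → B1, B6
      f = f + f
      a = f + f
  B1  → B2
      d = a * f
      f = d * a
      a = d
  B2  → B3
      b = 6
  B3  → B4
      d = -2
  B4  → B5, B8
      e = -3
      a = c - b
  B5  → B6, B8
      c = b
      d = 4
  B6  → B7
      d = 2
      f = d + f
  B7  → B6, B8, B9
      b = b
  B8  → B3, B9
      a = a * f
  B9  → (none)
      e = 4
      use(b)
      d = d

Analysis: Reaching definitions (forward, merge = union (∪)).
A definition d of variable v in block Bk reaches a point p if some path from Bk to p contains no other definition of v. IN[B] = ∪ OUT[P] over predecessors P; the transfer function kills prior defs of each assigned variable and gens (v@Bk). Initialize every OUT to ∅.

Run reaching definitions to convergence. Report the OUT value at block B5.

Answer: {a@B4, b@B2, b@B7, c@B5, d@B5, e@B4, f@B1, f@B6}

Working:
Per-block solution:
  B0:   IN={}   OUT={a@B0, f@B0}
  B1:   IN={a@B0, f@B0}   OUT={a@B1, d@B1, f@B1}
  B2:   IN={a@B1, d@B1, f@B1}   OUT={a@B1, b@B2, d@B1, f@B1}
  B3:   IN={a@B1, a@B8, b@B2, b@B7, c@B5, d@B1, d@B3, d@B5, d@B6, e@B4, f@B1, f@B6}   OUT={a@B1, a@B8, b@B2, b@B7, c@B5, d@B3, e@B4, f@B1, f@B6}
  B4:   IN={a@B1, a@B8, b@B2, b@B7, c@B5, d@B3, e@B4, f@B1, f@B6}   OUT={a@B4, b@B2, b@B7, c@B5, d@B3, e@B4, f@B1, f@B6}
  B5:   IN={a@B4, b@B2, b@B7, c@B5, d@B3, e@B4, f@B1, f@B6}   OUT={a@B4, b@B2, b@B7, c@B5, d@B5, e@B4, f@B1, f@B6}
  B6:   IN={a@B0, a@B4, b@B2, b@B7, c@B5, d@B5, d@B6, e@B4, f@B0, f@B1, f@B6}   OUT={a@B0, a@B4, b@B2, b@B7, c@B5, d@B6, e@B4, f@B6}
  B7:   IN={a@B0, a@B4, b@B2, b@B7, c@B5, d@B6, e@B4, f@B6}   OUT={a@B0, a@B4, b@B7, c@B5, d@B6, e@B4, f@B6}
  B8:   IN={a@B0, a@B4, b@B2, b@B7, c@B5, d@B3, d@B5, d@B6, e@B4, f@B1, f@B6}   OUT={a@B8, b@B2, b@B7, c@B5, d@B3, d@B5, d@B6, e@B4, f@B1, f@B6}
  B9:   IN={a@B0, a@B4, a@B8, b@B2, b@B7, c@B5, d@B3, d@B5, d@B6, e@B4, f@B1, f@B6}   OUT={a@B0, a@B4, a@B8, b@B2, b@B7, c@B5, d@B9, e@B9, f@B1, f@B6}

Merge at B5: IN[B5] = OUT[B4] = {a@B4, b@B2, b@B7, c@B5, d@B3, e@B4, f@B1, f@B6}
Applying B5's transfer function to that IN value gives OUT[B5] (row B5 above).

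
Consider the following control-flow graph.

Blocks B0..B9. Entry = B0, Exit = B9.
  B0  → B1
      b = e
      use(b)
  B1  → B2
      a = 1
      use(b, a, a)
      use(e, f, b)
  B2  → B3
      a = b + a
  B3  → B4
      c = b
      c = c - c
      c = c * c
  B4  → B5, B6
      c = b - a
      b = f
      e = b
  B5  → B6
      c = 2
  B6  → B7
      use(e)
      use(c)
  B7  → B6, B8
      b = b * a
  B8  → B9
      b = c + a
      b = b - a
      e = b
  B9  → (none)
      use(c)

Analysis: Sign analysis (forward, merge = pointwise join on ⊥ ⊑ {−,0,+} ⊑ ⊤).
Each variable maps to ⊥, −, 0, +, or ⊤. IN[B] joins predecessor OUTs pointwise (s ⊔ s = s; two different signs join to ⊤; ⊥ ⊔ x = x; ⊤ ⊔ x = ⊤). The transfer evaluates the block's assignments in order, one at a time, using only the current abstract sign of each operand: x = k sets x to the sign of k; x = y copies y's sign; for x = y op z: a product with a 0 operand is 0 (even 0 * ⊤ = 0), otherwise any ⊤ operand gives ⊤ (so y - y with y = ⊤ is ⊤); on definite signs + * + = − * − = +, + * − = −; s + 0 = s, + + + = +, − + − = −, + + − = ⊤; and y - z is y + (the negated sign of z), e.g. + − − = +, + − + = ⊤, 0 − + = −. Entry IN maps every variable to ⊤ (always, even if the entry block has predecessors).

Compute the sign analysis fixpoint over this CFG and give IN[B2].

Answer: {a: +, b: ⊤, c: ⊤, d: ⊤, e: ⊤, f: ⊤}

Derivation:
Fixpoint table:
  B0:   IN=(all ⊤)   OUT=(all ⊤)
  B1:   IN=(all ⊤)   OUT={a:+; rest ⊤}
  B2:   IN={a:+; rest ⊤}   OUT=(all ⊤)
  B3:   IN=(all ⊤)   OUT=(all ⊤)
  B4:   IN=(all ⊤)   OUT=(all ⊤)
  B5:   IN=(all ⊤)   OUT={c:+; rest ⊤}
  B6:   IN=(all ⊤)   OUT=(all ⊤)
  B7:   IN=(all ⊤)   OUT=(all ⊤)
  B8:   IN=(all ⊤)   OUT=(all ⊤)
  B9:   IN=(all ⊤)   OUT=(all ⊤)

Merge at B2: IN[B2] = OUT[B1] = {a: +, b: ⊤, c: ⊤, d: ⊤, e: ⊤, f: ⊤}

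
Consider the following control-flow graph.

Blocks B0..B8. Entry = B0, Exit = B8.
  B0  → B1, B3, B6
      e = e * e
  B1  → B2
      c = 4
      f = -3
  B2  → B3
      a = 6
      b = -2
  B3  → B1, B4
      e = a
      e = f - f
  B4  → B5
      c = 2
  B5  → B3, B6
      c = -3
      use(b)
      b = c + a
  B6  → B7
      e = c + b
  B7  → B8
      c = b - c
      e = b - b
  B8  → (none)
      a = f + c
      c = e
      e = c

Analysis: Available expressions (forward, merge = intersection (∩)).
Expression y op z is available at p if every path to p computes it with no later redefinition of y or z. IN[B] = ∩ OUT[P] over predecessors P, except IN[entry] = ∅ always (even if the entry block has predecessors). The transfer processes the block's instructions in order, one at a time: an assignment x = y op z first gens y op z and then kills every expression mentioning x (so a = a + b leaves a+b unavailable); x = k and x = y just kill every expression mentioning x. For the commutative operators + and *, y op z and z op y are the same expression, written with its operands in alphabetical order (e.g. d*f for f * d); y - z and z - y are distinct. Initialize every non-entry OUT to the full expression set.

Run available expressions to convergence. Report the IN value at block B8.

Fixpoint table:
  B0:   IN={}   OUT={}
  B1:   IN={}   OUT={}
  B2:   IN={}   OUT={}
  B3:   IN={}   OUT={f-f}
  B4:   IN={f-f}   OUT={f-f}
  B5:   IN={f-f}   OUT={a+c, f-f}
  B6:   IN={}   OUT={b+c}
  B7:   IN={b+c}   OUT={b-b}
  B8:   IN={b-b}   OUT={b-b}

Merge at B8: IN[B8] = OUT[B7] = {b-b}

Answer: {b-b}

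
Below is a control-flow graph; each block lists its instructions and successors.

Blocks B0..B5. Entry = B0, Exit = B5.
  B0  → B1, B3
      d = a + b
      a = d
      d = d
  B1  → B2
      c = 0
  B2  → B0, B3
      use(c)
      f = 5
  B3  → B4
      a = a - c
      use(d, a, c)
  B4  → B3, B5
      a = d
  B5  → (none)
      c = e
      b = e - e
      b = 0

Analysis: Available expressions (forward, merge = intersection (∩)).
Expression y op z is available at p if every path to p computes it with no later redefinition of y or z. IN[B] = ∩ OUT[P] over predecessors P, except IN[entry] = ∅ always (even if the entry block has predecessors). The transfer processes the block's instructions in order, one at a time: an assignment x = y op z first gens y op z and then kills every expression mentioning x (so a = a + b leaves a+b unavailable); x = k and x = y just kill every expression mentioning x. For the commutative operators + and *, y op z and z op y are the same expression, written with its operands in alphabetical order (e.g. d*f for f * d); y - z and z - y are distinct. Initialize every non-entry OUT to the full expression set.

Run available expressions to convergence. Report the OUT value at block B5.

Converged values:
  B0:  IN={}  OUT={}
  B1:  IN={}  OUT={}
  B2:  IN={}  OUT={}
  B3:  IN={}  OUT={}
  B4:  IN={}  OUT={}
  B5:  IN={}  OUT={e-e}

Merge at B5: IN[B5] = OUT[B4] = {}
Applying B5's transfer function to that IN value gives OUT[B5] (row B5 above).

Answer: {e-e}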